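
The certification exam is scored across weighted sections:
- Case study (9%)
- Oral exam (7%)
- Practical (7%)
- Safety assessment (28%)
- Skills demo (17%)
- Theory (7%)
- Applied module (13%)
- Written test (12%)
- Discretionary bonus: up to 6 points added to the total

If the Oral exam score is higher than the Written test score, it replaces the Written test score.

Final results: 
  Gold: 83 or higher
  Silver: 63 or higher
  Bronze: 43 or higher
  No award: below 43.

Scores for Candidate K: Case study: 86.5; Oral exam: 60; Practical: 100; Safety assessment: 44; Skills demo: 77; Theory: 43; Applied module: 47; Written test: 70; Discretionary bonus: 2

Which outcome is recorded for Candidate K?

Oral exam (60) ≤ Written test (70), so Written test stays at 70.
Weighted total:
  Case study 86.5 × 0.09 = 7.785
  Oral exam 60 × 0.07 = 4.2
  Practical 100 × 0.07 = 7
  Safety assessment 44 × 0.28 = 12.32
  Skills demo 77 × 0.17 = 13.09
  Theory 43 × 0.07 = 3.01
  Applied module 47 × 0.13 = 6.11
  Written test 70 × 0.12 = 8.4
Sum = 61.915
Discretionary bonus: 61.915 + 2 = 63.915
63.915 is ≥ 63 and < 83 → Silver

Silver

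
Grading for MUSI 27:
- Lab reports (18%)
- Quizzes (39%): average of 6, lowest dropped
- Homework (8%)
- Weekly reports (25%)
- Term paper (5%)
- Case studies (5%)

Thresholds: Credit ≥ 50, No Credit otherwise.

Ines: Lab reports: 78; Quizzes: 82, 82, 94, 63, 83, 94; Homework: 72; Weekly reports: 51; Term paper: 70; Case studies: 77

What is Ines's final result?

Credit

Quizzes: drop 63 → average of remaining 5 = 435/5 = 87
Weighted total:
  Lab reports 78 × 0.18 = 14.04
  Quizzes 87 × 0.39 = 33.93
  Homework 72 × 0.08 = 5.76
  Weekly reports 51 × 0.25 = 12.75
  Term paper 70 × 0.05 = 3.5
  Case studies 77 × 0.05 = 3.85
Sum = 73.83
73.83 ≥ 50 → Credit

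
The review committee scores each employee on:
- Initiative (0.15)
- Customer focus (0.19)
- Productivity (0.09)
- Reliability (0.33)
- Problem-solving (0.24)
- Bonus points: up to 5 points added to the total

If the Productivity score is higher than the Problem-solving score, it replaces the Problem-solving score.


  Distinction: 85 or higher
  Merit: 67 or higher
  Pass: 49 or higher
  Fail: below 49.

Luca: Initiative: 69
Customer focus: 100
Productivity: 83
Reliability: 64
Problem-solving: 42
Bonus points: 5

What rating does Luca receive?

Merit

Productivity (83) > Problem-solving (42), so Problem-solving counts as 83.
Weighted total:
  Initiative 69 × 0.15 = 10.35
  Customer focus 100 × 0.19 = 19
  Productivity 83 × 0.09 = 7.47
  Reliability 64 × 0.33 = 21.12
  Problem-solving 83 × 0.24 = 19.92
Sum = 77.86
Bonus points: 77.86 + 5 = 82.86
82.86 is ≥ 67 and < 85 → Merit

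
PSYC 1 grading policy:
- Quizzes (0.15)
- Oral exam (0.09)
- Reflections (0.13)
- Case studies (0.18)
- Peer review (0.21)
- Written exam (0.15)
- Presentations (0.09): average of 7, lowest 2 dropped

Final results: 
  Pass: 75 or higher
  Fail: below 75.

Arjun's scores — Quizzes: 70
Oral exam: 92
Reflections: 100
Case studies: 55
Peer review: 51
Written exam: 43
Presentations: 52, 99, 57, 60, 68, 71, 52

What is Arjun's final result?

Presentations: drop 52, 52 → average of remaining 5 = 355/5 = 71
Weighted total:
  Quizzes 70 × 0.15 = 10.5
  Oral exam 92 × 0.09 = 8.28
  Reflections 100 × 0.13 = 13
  Case studies 55 × 0.18 = 9.9
  Peer review 51 × 0.21 = 10.71
  Written exam 43 × 0.15 = 6.45
  Presentations 71 × 0.09 = 6.39
Sum = 65.23
65.23 < 75 → Fail

Fail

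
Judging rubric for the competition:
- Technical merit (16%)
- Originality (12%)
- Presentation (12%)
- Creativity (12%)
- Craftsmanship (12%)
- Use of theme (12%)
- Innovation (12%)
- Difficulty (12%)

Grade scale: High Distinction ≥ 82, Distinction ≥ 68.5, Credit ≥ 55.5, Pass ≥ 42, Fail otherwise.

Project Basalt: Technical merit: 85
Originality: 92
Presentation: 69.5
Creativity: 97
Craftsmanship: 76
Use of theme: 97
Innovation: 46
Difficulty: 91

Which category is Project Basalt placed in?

Distinction

Weighted total:
  Technical merit 85 × 0.16 = 13.6
  Originality 92 × 0.12 = 11.04
  Presentation 69.5 × 0.12 = 8.34
  Creativity 97 × 0.12 = 11.64
  Craftsmanship 76 × 0.12 = 9.12
  Use of theme 97 × 0.12 = 11.64
  Innovation 46 × 0.12 = 5.52
  Difficulty 91 × 0.12 = 10.92
Sum = 81.82
81.82 is ≥ 68.5 and < 82 → Distinction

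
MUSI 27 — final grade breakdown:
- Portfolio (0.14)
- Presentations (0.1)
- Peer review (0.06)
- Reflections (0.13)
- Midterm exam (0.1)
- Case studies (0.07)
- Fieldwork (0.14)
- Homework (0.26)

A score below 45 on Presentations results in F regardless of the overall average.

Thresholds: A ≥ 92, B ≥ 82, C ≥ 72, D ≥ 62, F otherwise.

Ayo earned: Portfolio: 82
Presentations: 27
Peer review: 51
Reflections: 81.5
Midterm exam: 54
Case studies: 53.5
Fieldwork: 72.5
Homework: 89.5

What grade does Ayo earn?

F

Presentations score 27 < 45: minimum not met.
Weighted total:
  Portfolio 82 × 0.14 = 11.48
  Presentations 27 × 0.1 = 2.7
  Peer review 51 × 0.06 = 3.06
  Reflections 81.5 × 0.13 = 10.595
  Midterm exam 54 × 0.1 = 5.4
  Case studies 53.5 × 0.07 = 3.745
  Fieldwork 72.5 × 0.14 = 10.15
  Homework 89.5 × 0.26 = 23.27
Sum = 70.4
Because the Presentations minimum was not met, the result is F.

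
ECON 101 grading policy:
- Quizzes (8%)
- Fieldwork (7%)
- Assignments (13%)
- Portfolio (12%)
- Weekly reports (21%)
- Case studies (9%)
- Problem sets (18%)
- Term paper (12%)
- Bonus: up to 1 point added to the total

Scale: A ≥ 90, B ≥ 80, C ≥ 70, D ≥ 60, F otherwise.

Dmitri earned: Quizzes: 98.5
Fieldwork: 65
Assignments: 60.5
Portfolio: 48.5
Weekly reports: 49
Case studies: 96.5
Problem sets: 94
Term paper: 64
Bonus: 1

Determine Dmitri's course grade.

Weighted total:
  Quizzes 98.5 × 0.08 = 7.88
  Fieldwork 65 × 0.07 = 4.55
  Assignments 60.5 × 0.13 = 7.865
  Portfolio 48.5 × 0.12 = 5.82
  Weekly reports 49 × 0.21 = 10.29
  Case studies 96.5 × 0.09 = 8.685
  Problem sets 94 × 0.18 = 16.92
  Term paper 64 × 0.12 = 7.68
Sum = 69.69
Bonus: 69.69 + 1 = 70.69
70.69 is ≥ 70 and < 80 → C

C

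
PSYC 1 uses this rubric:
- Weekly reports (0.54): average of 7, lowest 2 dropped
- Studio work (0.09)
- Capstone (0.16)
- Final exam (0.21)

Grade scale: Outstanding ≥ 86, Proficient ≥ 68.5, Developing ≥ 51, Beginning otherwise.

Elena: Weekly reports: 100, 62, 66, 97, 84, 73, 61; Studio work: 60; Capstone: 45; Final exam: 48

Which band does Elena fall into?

Weekly reports: drop 61, 62 → average of remaining 5 = 420/5 = 84
Weighted total:
  Weekly reports 84 × 0.54 = 45.36
  Studio work 60 × 0.09 = 5.4
  Capstone 45 × 0.16 = 7.2
  Final exam 48 × 0.21 = 10.08
Sum = 68.04
68.04 is ≥ 51 and < 68.5 → Developing

Developing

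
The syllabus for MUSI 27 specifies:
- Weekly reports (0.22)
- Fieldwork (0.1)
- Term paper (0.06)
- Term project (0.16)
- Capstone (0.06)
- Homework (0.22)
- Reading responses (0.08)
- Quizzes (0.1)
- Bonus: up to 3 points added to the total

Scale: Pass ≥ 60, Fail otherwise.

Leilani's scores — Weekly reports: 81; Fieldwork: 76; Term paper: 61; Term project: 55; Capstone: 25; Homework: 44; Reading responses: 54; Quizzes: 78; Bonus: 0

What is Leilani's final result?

Weighted total:
  Weekly reports 81 × 0.22 = 17.82
  Fieldwork 76 × 0.1 = 7.6
  Term paper 61 × 0.06 = 3.66
  Term project 55 × 0.16 = 8.8
  Capstone 25 × 0.06 = 1.5
  Homework 44 × 0.22 = 9.68
  Reading responses 54 × 0.08 = 4.32
  Quizzes 78 × 0.1 = 7.8
Sum = 61.18
Bonus: 61.18 + 0 = 61.18
61.18 ≥ 60 → Pass

Pass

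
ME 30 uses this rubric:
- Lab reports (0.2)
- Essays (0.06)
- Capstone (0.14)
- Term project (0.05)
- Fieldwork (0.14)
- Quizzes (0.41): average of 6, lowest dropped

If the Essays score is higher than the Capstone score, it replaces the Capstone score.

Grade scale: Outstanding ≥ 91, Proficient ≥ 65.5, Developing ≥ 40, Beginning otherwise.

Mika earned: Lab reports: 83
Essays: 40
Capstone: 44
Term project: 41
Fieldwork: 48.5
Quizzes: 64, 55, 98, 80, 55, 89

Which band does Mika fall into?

Proficient

Quizzes: drop 55 → average of remaining 5 = 386/5 = 77.2
Essays (40) ≤ Capstone (44), so Capstone stays at 44.
Weighted total:
  Lab reports 83 × 0.2 = 16.6
  Essays 40 × 0.06 = 2.4
  Capstone 44 × 0.14 = 6.16
  Term project 41 × 0.05 = 2.05
  Fieldwork 48.5 × 0.14 = 6.79
  Quizzes 77.2 × 0.41 = 31.652
Sum = 65.652
65.652 is ≥ 65.5 and < 91 → Proficient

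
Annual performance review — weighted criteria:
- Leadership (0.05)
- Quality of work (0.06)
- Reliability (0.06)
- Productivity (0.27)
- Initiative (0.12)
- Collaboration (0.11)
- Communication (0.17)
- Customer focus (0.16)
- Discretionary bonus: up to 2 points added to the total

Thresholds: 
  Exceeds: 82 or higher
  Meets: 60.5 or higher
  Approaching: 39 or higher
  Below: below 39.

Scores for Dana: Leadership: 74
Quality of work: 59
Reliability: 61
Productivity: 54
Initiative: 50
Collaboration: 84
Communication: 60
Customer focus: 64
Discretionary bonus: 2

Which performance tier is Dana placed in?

Weighted total:
  Leadership 74 × 0.05 = 3.7
  Quality of work 59 × 0.06 = 3.54
  Reliability 61 × 0.06 = 3.66
  Productivity 54 × 0.27 = 14.58
  Initiative 50 × 0.12 = 6
  Collaboration 84 × 0.11 = 9.24
  Communication 60 × 0.17 = 10.2
  Customer focus 64 × 0.16 = 10.24
Sum = 61.16
Discretionary bonus: 61.16 + 2 = 63.16
63.16 is ≥ 60.5 and < 82 → Meets

Meets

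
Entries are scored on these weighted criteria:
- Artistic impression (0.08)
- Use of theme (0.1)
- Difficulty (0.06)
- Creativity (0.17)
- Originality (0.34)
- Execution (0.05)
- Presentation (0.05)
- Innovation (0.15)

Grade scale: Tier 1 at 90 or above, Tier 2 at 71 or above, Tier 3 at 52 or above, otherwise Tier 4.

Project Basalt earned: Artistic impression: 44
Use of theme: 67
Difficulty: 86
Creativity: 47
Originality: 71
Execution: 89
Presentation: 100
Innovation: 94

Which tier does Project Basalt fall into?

Weighted total:
  Artistic impression 44 × 0.08 = 3.52
  Use of theme 67 × 0.1 = 6.7
  Difficulty 86 × 0.06 = 5.16
  Creativity 47 × 0.17 = 7.99
  Originality 71 × 0.34 = 24.14
  Execution 89 × 0.05 = 4.45
  Presentation 100 × 0.05 = 5
  Innovation 94 × 0.15 = 14.1
Sum = 71.06
71.06 is ≥ 71 and < 90 → Tier 2

Tier 2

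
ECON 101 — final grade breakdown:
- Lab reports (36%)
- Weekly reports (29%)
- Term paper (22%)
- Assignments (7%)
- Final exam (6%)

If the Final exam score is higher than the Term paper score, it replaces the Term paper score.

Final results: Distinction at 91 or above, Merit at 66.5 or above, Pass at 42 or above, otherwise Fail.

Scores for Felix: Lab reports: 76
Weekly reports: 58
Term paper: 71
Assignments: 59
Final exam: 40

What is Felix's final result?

Final exam (40) ≤ Term paper (71), so Term paper stays at 71.
Weighted total:
  Lab reports 76 × 0.36 = 27.36
  Weekly reports 58 × 0.29 = 16.82
  Term paper 71 × 0.22 = 15.62
  Assignments 59 × 0.07 = 4.13
  Final exam 40 × 0.06 = 2.4
Sum = 66.33
66.33 is ≥ 42 and < 66.5 → Pass

Pass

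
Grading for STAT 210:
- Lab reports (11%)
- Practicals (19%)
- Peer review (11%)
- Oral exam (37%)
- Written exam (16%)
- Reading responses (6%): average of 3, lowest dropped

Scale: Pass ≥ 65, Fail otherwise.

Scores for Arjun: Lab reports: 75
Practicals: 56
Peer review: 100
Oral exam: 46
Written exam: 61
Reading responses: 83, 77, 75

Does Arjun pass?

Fail

Reading responses: drop 75 → average of remaining 2 = 160/2 = 80
Weighted total:
  Lab reports 75 × 0.11 = 8.25
  Practicals 56 × 0.19 = 10.64
  Peer review 100 × 0.11 = 11
  Oral exam 46 × 0.37 = 17.02
  Written exam 61 × 0.16 = 9.76
  Reading responses 80 × 0.06 = 4.8
Sum = 61.47
61.47 < 65 → Fail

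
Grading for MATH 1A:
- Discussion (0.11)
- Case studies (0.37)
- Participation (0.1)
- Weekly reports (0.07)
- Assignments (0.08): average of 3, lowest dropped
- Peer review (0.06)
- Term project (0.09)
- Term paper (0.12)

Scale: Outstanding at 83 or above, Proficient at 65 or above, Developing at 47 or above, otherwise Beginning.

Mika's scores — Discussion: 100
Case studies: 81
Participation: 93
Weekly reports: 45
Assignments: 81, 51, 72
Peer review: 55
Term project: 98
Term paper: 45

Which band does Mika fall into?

Assignments: drop 51 → average of remaining 2 = 153/2 = 76.5
Weighted total:
  Discussion 100 × 0.11 = 11
  Case studies 81 × 0.37 = 29.97
  Participation 93 × 0.1 = 9.3
  Weekly reports 45 × 0.07 = 3.15
  Assignments 76.5 × 0.08 = 6.12
  Peer review 55 × 0.06 = 3.3
  Term project 98 × 0.09 = 8.82
  Term paper 45 × 0.12 = 5.4
Sum = 77.06
77.06 is ≥ 65 and < 83 → Proficient

Proficient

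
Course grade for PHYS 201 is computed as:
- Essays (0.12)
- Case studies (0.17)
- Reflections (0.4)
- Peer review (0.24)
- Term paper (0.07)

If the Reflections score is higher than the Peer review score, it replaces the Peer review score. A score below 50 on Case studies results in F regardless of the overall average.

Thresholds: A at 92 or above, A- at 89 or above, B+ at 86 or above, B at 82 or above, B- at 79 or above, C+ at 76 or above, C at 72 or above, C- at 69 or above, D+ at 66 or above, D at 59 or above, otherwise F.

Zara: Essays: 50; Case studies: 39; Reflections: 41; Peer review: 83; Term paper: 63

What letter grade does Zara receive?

Reflections (41) ≤ Peer review (83), so Peer review stays at 83.
Case studies score 39 < 50: minimum not met.
Weighted total:
  Essays 50 × 0.12 = 6
  Case studies 39 × 0.17 = 6.63
  Reflections 41 × 0.4 = 16.4
  Peer review 83 × 0.24 = 19.92
  Term paper 63 × 0.07 = 4.41
Sum = 53.36
Because the Case studies minimum was not met, the result is F.

F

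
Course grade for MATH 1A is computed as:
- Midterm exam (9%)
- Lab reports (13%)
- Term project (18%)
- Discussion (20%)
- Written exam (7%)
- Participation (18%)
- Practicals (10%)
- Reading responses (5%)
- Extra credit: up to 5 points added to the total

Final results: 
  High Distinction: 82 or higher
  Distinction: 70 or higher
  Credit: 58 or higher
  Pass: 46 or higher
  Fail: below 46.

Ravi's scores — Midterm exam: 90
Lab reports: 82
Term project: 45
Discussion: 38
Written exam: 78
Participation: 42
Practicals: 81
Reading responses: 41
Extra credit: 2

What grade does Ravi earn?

Weighted total:
  Midterm exam 90 × 0.09 = 8.1
  Lab reports 82 × 0.13 = 10.66
  Term project 45 × 0.18 = 8.1
  Discussion 38 × 0.2 = 7.6
  Written exam 78 × 0.07 = 5.46
  Participation 42 × 0.18 = 7.56
  Practicals 81 × 0.1 = 8.1
  Reading responses 41 × 0.05 = 2.05
Sum = 57.63
Extra credit: 57.63 + 2 = 59.63
59.63 is ≥ 58 and < 70 → Credit

Credit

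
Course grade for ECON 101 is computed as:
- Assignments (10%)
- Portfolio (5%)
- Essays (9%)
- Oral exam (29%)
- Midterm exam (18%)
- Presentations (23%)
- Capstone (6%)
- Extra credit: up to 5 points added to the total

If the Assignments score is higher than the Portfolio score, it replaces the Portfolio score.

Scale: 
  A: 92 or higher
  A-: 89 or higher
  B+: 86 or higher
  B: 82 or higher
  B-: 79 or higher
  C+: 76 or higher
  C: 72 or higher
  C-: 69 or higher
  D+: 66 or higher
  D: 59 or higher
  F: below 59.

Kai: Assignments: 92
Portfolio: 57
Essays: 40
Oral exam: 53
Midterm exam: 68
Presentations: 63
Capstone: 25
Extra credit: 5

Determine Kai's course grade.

D+

Assignments (92) > Portfolio (57), so Portfolio counts as 92.
Weighted total:
  Assignments 92 × 0.1 = 9.2
  Portfolio 92 × 0.05 = 4.6
  Essays 40 × 0.09 = 3.6
  Oral exam 53 × 0.29 = 15.37
  Midterm exam 68 × 0.18 = 12.24
  Presentations 63 × 0.23 = 14.49
  Capstone 25 × 0.06 = 1.5
Sum = 61
Extra credit: 61 + 5 = 66
66 is ≥ 66 and < 69 → D+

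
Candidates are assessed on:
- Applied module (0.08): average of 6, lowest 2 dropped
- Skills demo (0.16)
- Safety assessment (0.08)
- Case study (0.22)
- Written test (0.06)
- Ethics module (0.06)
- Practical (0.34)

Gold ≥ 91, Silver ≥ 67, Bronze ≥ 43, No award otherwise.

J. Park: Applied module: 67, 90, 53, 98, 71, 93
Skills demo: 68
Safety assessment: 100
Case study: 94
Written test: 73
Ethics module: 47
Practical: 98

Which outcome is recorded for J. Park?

Applied module: drop 53, 67 → average of remaining 4 = 352/4 = 88
Weighted total:
  Applied module 88 × 0.08 = 7.04
  Skills demo 68 × 0.16 = 10.88
  Safety assessment 100 × 0.08 = 8
  Case study 94 × 0.22 = 20.68
  Written test 73 × 0.06 = 4.38
  Ethics module 47 × 0.06 = 2.82
  Practical 98 × 0.34 = 33.32
Sum = 87.12
87.12 is ≥ 67 and < 91 → Silver

Silver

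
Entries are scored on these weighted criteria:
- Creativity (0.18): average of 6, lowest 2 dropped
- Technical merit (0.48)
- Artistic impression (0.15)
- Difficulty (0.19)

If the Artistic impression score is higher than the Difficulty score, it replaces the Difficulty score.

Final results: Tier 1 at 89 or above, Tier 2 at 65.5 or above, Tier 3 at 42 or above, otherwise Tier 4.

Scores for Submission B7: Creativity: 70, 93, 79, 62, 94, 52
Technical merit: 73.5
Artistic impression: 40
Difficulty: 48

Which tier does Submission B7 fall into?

Tier 2

Creativity: drop 52, 62 → average of remaining 4 = 336/4 = 84
Artistic impression (40) ≤ Difficulty (48), so Difficulty stays at 48.
Weighted total:
  Creativity 84 × 0.18 = 15.12
  Technical merit 73.5 × 0.48 = 35.28
  Artistic impression 40 × 0.15 = 6
  Difficulty 48 × 0.19 = 9.12
Sum = 65.52
65.52 is ≥ 65.5 and < 89 → Tier 2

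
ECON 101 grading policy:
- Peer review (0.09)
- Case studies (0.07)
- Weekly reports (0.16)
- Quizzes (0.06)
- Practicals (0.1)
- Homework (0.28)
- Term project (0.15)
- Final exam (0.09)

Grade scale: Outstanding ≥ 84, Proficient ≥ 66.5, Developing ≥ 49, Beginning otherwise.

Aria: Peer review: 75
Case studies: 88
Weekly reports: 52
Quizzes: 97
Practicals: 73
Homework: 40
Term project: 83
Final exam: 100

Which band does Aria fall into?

Proficient

Weighted total:
  Peer review 75 × 0.09 = 6.75
  Case studies 88 × 0.07 = 6.16
  Weekly reports 52 × 0.16 = 8.32
  Quizzes 97 × 0.06 = 5.82
  Practicals 73 × 0.1 = 7.3
  Homework 40 × 0.28 = 11.2
  Term project 83 × 0.15 = 12.45
  Final exam 100 × 0.09 = 9
Sum = 67
67 is ≥ 66.5 and < 84 → Proficient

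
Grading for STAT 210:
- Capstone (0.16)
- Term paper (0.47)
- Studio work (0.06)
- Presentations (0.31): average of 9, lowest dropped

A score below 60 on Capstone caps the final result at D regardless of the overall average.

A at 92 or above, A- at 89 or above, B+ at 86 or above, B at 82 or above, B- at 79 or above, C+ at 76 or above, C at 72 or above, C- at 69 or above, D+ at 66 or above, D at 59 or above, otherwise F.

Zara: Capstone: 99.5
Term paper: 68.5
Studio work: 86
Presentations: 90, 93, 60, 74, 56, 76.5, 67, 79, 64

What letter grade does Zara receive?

Presentations: drop 56 → average of remaining 8 = 603.5/8 = 75.4375
Capstone score 99.5 ≥ 60: minimum met.
Weighted total:
  Capstone 99.5 × 0.16 = 15.92
  Term paper 68.5 × 0.47 = 32.195
  Studio work 86 × 0.06 = 5.16
  Presentations 75.4375 × 0.31 = 23.385625
Sum = 76.660625
76.660625 is ≥ 76 and < 79 → C+

C+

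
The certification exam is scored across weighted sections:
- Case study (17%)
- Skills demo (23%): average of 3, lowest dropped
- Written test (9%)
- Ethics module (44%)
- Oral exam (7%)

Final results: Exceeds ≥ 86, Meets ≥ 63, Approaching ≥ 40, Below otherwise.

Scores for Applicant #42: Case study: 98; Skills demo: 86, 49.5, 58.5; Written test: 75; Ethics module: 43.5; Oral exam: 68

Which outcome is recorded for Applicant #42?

Meets

Skills demo: drop 49.5 → average of remaining 2 = 144.5/2 = 72.25
Weighted total:
  Case study 98 × 0.17 = 16.66
  Skills demo 72.25 × 0.23 = 16.6175
  Written test 75 × 0.09 = 6.75
  Ethics module 43.5 × 0.44 = 19.14
  Oral exam 68 × 0.07 = 4.76
Sum = 63.9275
63.9275 is ≥ 63 and < 86 → Meets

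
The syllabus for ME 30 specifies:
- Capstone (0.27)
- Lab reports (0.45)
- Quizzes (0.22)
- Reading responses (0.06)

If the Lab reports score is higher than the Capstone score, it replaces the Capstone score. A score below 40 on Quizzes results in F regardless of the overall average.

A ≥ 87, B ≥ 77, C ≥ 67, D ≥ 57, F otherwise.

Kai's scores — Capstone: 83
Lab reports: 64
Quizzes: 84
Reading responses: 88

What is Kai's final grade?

C

Lab reports (64) ≤ Capstone (83), so Capstone stays at 83.
Quizzes score 84 ≥ 40: minimum met.
Weighted total:
  Capstone 83 × 0.27 = 22.41
  Lab reports 64 × 0.45 = 28.8
  Quizzes 84 × 0.22 = 18.48
  Reading responses 88 × 0.06 = 5.28
Sum = 74.97
74.97 is ≥ 67 and < 77 → C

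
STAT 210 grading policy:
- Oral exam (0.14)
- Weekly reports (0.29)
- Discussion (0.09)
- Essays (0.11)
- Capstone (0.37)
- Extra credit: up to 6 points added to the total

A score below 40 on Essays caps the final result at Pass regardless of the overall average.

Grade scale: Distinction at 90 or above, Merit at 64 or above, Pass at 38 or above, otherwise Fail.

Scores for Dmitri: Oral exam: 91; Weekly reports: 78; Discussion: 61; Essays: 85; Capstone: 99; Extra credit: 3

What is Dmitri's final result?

Essays score 85 ≥ 40: minimum met.
Weighted total:
  Oral exam 91 × 0.14 = 12.74
  Weekly reports 78 × 0.29 = 22.62
  Discussion 61 × 0.09 = 5.49
  Essays 85 × 0.11 = 9.35
  Capstone 99 × 0.37 = 36.63
Sum = 86.83
Extra credit: 86.83 + 3 = 89.83
89.83 is ≥ 64 and < 90 → Merit

Merit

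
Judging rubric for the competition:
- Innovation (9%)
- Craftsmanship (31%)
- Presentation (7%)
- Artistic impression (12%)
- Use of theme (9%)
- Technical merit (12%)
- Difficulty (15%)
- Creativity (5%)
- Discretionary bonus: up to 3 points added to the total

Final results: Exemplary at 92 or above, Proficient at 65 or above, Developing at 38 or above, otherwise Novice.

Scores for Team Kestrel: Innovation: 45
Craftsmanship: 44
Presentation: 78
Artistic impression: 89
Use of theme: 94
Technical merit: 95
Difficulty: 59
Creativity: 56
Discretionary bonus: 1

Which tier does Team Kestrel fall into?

Weighted total:
  Innovation 45 × 0.09 = 4.05
  Craftsmanship 44 × 0.31 = 13.64
  Presentation 78 × 0.07 = 5.46
  Artistic impression 89 × 0.12 = 10.68
  Use of theme 94 × 0.09 = 8.46
  Technical merit 95 × 0.12 = 11.4
  Difficulty 59 × 0.15 = 8.85
  Creativity 56 × 0.05 = 2.8
Sum = 65.34
Discretionary bonus: 65.34 + 1 = 66.34
66.34 is ≥ 65 and < 92 → Proficient

Proficient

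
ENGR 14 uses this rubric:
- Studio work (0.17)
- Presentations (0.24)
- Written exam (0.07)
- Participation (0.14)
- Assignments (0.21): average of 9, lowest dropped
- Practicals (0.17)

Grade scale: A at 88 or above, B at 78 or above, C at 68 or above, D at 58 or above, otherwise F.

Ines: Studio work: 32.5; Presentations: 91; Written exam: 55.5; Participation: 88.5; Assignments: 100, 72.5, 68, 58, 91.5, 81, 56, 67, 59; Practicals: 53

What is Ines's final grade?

Assignments: drop 56 → average of remaining 8 = 597/8 = 74.625
Weighted total:
  Studio work 32.5 × 0.17 = 5.525
  Presentations 91 × 0.24 = 21.84
  Written exam 55.5 × 0.07 = 3.885
  Participation 88.5 × 0.14 = 12.39
  Assignments 74.625 × 0.21 = 15.67125
  Practicals 53 × 0.17 = 9.01
Sum = 68.32125
68.32125 is ≥ 68 and < 78 → C

C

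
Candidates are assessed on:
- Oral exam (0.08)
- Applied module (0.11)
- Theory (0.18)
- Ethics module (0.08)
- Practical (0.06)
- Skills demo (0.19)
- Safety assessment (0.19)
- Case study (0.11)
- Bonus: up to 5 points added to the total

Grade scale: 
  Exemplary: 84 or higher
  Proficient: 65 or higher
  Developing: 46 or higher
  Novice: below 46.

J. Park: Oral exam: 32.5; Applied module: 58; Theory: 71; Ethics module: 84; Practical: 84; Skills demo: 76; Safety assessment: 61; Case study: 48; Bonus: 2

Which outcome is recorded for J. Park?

Weighted total:
  Oral exam 32.5 × 0.08 = 2.6
  Applied module 58 × 0.11 = 6.38
  Theory 71 × 0.18 = 12.78
  Ethics module 84 × 0.08 = 6.72
  Practical 84 × 0.06 = 5.04
  Skills demo 76 × 0.19 = 14.44
  Safety assessment 61 × 0.19 = 11.59
  Case study 48 × 0.11 = 5.28
Sum = 64.83
Bonus: 64.83 + 2 = 66.83
66.83 is ≥ 65 and < 84 → Proficient

Proficient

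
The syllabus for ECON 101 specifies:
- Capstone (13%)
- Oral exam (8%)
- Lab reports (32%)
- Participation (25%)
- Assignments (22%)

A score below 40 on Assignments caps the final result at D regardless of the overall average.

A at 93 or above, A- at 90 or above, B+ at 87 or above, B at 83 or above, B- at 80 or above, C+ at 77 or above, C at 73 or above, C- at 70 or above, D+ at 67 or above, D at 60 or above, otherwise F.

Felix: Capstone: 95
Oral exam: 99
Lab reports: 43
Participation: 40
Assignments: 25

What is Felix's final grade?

Assignments score 25 < 40: minimum not met.
Weighted total:
  Capstone 95 × 0.13 = 12.35
  Oral exam 99 × 0.08 = 7.92
  Lab reports 43 × 0.32 = 13.76
  Participation 40 × 0.25 = 10
  Assignments 25 × 0.22 = 5.5
Sum = 49.53
49.53 would be F; cap at D applies → F.

F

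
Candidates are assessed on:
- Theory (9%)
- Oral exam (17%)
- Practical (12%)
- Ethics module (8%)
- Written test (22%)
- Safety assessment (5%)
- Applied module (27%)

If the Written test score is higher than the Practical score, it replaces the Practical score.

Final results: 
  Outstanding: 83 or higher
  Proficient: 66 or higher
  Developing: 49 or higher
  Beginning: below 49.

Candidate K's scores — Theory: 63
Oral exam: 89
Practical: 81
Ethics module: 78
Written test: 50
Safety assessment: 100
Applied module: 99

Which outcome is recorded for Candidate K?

Proficient

Written test (50) ≤ Practical (81), so Practical stays at 81.
Weighted total:
  Theory 63 × 0.09 = 5.67
  Oral exam 89 × 0.17 = 15.13
  Practical 81 × 0.12 = 9.72
  Ethics module 78 × 0.08 = 6.24
  Written test 50 × 0.22 = 11
  Safety assessment 100 × 0.05 = 5
  Applied module 99 × 0.27 = 26.73
Sum = 79.49
79.49 is ≥ 66 and < 83 → Proficient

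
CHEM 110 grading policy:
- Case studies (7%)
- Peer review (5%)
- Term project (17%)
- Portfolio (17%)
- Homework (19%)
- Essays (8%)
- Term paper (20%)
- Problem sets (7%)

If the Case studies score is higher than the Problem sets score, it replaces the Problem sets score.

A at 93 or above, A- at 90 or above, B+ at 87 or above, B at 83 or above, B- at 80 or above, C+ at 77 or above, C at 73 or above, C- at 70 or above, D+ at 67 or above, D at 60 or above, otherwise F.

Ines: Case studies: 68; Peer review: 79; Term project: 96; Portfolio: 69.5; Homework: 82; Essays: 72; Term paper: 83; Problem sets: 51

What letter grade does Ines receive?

Case studies (68) > Problem sets (51), so Problem sets counts as 68.
Weighted total:
  Case studies 68 × 0.07 = 4.76
  Peer review 79 × 0.05 = 3.95
  Term project 96 × 0.17 = 16.32
  Portfolio 69.5 × 0.17 = 11.815
  Homework 82 × 0.19 = 15.58
  Essays 72 × 0.08 = 5.76
  Term paper 83 × 0.2 = 16.6
  Problem sets 68 × 0.07 = 4.76
Sum = 79.545
79.545 is ≥ 77 and < 80 → C+

C+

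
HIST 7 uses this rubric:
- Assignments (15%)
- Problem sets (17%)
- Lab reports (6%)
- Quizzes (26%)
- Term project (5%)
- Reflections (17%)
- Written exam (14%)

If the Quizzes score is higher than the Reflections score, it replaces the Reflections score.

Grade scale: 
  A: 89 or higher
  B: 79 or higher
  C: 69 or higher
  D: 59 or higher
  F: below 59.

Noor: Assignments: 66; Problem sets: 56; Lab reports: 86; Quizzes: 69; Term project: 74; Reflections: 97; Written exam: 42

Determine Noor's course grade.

Quizzes (69) ≤ Reflections (97), so Reflections stays at 97.
Weighted total:
  Assignments 66 × 0.15 = 9.9
  Problem sets 56 × 0.17 = 9.52
  Lab reports 86 × 0.06 = 5.16
  Quizzes 69 × 0.26 = 17.94
  Term project 74 × 0.05 = 3.7
  Reflections 97 × 0.17 = 16.49
  Written exam 42 × 0.14 = 5.88
Sum = 68.59
68.59 is ≥ 59 and < 69 → D

D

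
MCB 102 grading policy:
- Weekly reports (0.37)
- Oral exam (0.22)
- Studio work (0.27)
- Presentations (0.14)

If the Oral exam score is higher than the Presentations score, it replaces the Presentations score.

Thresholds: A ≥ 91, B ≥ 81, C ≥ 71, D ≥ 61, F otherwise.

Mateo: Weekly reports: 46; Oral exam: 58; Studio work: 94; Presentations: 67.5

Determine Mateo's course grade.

Oral exam (58) ≤ Presentations (67.5), so Presentations stays at 67.5.
Weighted total:
  Weekly reports 46 × 0.37 = 17.02
  Oral exam 58 × 0.22 = 12.76
  Studio work 94 × 0.27 = 25.38
  Presentations 67.5 × 0.14 = 9.45
Sum = 64.61
64.61 is ≥ 61 and < 71 → D

D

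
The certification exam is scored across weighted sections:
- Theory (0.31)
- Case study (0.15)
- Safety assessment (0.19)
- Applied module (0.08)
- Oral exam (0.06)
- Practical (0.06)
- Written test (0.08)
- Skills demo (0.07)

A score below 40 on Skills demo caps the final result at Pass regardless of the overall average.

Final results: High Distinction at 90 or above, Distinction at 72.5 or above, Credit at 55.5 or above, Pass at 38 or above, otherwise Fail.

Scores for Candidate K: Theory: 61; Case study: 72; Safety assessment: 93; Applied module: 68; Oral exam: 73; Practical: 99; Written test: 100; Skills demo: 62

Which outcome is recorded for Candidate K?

Distinction

Skills demo score 62 ≥ 40: minimum met.
Weighted total:
  Theory 61 × 0.31 = 18.91
  Case study 72 × 0.15 = 10.8
  Safety assessment 93 × 0.19 = 17.67
  Applied module 68 × 0.08 = 5.44
  Oral exam 73 × 0.06 = 4.38
  Practical 99 × 0.06 = 5.94
  Written test 100 × 0.08 = 8
  Skills demo 62 × 0.07 = 4.34
Sum = 75.48
75.48 is ≥ 72.5 and < 90 → Distinction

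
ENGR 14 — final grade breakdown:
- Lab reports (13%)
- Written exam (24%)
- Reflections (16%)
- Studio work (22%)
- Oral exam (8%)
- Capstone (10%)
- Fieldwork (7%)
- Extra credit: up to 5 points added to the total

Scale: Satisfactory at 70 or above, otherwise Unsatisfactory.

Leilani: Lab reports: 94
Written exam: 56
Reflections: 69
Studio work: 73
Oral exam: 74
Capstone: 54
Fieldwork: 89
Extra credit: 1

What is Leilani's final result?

Weighted total:
  Lab reports 94 × 0.13 = 12.22
  Written exam 56 × 0.24 = 13.44
  Reflections 69 × 0.16 = 11.04
  Studio work 73 × 0.22 = 16.06
  Oral exam 74 × 0.08 = 5.92
  Capstone 54 × 0.1 = 5.4
  Fieldwork 89 × 0.07 = 6.23
Sum = 70.31
Extra credit: 70.31 + 1 = 71.31
71.31 ≥ 70 → Satisfactory

Satisfactory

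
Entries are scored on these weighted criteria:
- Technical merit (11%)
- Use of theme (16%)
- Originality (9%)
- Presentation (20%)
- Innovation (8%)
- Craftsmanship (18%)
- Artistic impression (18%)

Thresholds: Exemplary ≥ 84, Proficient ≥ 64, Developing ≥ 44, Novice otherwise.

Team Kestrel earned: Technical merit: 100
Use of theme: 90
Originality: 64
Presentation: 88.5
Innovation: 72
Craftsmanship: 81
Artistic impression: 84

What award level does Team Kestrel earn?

Weighted total:
  Technical merit 100 × 0.11 = 11
  Use of theme 90 × 0.16 = 14.4
  Originality 64 × 0.09 = 5.76
  Presentation 88.5 × 0.2 = 17.7
  Innovation 72 × 0.08 = 5.76
  Craftsmanship 81 × 0.18 = 14.58
  Artistic impression 84 × 0.18 = 15.12
Sum = 84.32
84.32 ≥ 84 → Exemplary

Exemplary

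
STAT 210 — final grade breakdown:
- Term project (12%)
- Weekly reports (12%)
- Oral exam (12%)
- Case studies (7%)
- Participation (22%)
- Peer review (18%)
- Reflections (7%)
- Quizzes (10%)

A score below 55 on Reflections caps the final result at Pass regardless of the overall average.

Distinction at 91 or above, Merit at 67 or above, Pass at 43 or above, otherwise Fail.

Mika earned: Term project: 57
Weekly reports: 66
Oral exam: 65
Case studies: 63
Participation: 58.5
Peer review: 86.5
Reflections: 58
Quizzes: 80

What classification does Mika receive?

Reflections score 58 ≥ 55: minimum met.
Weighted total:
  Term project 57 × 0.12 = 6.84
  Weekly reports 66 × 0.12 = 7.92
  Oral exam 65 × 0.12 = 7.8
  Case studies 63 × 0.07 = 4.41
  Participation 58.5 × 0.22 = 12.87
  Peer review 86.5 × 0.18 = 15.57
  Reflections 58 × 0.07 = 4.06
  Quizzes 80 × 0.1 = 8
Sum = 67.47
67.47 is ≥ 67 and < 91 → Merit

Merit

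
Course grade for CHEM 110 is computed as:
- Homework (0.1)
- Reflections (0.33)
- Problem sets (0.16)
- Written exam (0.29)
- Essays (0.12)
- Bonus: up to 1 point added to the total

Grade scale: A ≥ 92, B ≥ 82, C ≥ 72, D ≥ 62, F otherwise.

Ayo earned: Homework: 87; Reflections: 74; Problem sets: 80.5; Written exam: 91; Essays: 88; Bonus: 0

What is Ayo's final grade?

B

Weighted total:
  Homework 87 × 0.1 = 8.7
  Reflections 74 × 0.33 = 24.42
  Problem sets 80.5 × 0.16 = 12.88
  Written exam 91 × 0.29 = 26.39
  Essays 88 × 0.12 = 10.56
Sum = 82.95
Bonus: 82.95 + 0 = 82.95
82.95 is ≥ 82 and < 92 → B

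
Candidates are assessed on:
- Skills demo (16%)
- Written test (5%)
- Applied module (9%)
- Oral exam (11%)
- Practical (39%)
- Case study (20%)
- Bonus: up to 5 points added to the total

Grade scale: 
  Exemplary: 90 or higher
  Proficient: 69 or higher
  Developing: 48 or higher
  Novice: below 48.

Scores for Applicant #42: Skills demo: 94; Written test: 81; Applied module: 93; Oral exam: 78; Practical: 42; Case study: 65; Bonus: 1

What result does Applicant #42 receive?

Developing

Weighted total:
  Skills demo 94 × 0.16 = 15.04
  Written test 81 × 0.05 = 4.05
  Applied module 93 × 0.09 = 8.37
  Oral exam 78 × 0.11 = 8.58
  Practical 42 × 0.39 = 16.38
  Case study 65 × 0.2 = 13
Sum = 65.42
Bonus: 65.42 + 1 = 66.42
66.42 is ≥ 48 and < 69 → Developing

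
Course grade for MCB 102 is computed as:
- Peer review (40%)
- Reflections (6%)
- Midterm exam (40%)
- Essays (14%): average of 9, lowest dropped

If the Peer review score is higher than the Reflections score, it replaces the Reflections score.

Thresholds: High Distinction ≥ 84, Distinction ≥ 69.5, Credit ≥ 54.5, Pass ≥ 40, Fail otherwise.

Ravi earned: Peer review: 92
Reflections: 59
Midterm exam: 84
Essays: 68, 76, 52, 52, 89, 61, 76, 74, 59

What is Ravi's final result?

High Distinction

Essays: drop 52 → average of remaining 8 = 555/8 = 69.375
Peer review (92) > Reflections (59), so Reflections counts as 92.
Weighted total:
  Peer review 92 × 0.4 = 36.8
  Reflections 92 × 0.06 = 5.52
  Midterm exam 84 × 0.4 = 33.6
  Essays 69.375 × 0.14 = 9.7125
Sum = 85.6325
85.6325 ≥ 84 → High Distinction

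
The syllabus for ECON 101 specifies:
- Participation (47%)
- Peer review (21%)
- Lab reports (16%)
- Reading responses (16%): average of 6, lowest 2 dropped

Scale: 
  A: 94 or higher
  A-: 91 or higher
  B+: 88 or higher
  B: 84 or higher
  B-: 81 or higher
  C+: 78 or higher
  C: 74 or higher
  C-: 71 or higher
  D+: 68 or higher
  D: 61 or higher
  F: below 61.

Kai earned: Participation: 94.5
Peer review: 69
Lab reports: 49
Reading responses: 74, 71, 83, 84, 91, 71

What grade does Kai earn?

Reading responses: drop 71, 71 → average of remaining 4 = 332/4 = 83
Weighted total:
  Participation 94.5 × 0.47 = 44.415
  Peer review 69 × 0.21 = 14.49
  Lab reports 49 × 0.16 = 7.84
  Reading responses 83 × 0.16 = 13.28
Sum = 80.025
80.025 is ≥ 78 and < 81 → C+

C+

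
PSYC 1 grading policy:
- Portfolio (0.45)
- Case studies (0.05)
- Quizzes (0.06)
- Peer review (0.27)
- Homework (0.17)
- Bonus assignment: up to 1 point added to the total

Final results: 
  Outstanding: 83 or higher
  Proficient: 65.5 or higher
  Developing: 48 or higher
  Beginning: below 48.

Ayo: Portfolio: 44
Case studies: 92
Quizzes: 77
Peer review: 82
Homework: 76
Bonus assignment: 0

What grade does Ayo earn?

Weighted total:
  Portfolio 44 × 0.45 = 19.8
  Case studies 92 × 0.05 = 4.6
  Quizzes 77 × 0.06 = 4.62
  Peer review 82 × 0.27 = 22.14
  Homework 76 × 0.17 = 12.92
Sum = 64.08
Bonus assignment: 64.08 + 0 = 64.08
64.08 is ≥ 48 and < 65.5 → Developing

Developing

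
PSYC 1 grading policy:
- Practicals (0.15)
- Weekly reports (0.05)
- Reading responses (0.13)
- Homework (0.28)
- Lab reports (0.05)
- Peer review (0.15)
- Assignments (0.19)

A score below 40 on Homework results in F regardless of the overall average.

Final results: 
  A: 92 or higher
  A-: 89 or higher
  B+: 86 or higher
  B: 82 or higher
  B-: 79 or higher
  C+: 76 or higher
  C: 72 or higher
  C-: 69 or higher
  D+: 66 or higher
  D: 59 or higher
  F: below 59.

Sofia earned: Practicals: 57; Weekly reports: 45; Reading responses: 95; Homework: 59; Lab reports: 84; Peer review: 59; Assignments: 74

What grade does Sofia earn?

D+

Homework score 59 ≥ 40: minimum met.
Weighted total:
  Practicals 57 × 0.15 = 8.55
  Weekly reports 45 × 0.05 = 2.25
  Reading responses 95 × 0.13 = 12.35
  Homework 59 × 0.28 = 16.52
  Lab reports 84 × 0.05 = 4.2
  Peer review 59 × 0.15 = 8.85
  Assignments 74 × 0.19 = 14.06
Sum = 66.78
66.78 is ≥ 66 and < 69 → D+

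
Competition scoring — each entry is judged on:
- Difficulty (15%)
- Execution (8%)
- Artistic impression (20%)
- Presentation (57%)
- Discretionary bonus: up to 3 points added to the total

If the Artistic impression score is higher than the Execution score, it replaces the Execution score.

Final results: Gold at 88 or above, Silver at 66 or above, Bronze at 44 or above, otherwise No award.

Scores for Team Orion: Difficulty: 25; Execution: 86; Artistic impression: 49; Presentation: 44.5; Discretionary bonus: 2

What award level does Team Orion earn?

Artistic impression (49) ≤ Execution (86), so Execution stays at 86.
Weighted total:
  Difficulty 25 × 0.15 = 3.75
  Execution 86 × 0.08 = 6.88
  Artistic impression 49 × 0.2 = 9.8
  Presentation 44.5 × 0.57 = 25.365
Sum = 45.795
Discretionary bonus: 45.795 + 2 = 47.795
47.795 is ≥ 44 and < 66 → Bronze

Bronze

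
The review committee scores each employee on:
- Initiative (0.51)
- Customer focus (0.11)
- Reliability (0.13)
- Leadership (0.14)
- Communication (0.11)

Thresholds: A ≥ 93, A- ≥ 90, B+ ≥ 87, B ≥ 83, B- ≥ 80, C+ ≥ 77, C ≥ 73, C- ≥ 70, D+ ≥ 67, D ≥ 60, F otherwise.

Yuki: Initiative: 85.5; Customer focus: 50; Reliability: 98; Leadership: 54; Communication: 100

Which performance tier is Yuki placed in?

Weighted total:
  Initiative 85.5 × 0.51 = 43.605
  Customer focus 50 × 0.11 = 5.5
  Reliability 98 × 0.13 = 12.74
  Leadership 54 × 0.14 = 7.56
  Communication 100 × 0.11 = 11
Sum = 80.405
80.405 is ≥ 80 and < 83 → B-

B-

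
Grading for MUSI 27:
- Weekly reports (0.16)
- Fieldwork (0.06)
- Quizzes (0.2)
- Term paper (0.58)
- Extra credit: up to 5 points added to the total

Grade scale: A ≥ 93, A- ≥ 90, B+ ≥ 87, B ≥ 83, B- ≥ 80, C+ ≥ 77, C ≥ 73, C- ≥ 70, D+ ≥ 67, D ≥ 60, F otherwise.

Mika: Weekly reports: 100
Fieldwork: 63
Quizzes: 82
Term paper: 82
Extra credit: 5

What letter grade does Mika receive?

B+

Weighted total:
  Weekly reports 100 × 0.16 = 16
  Fieldwork 63 × 0.06 = 3.78
  Quizzes 82 × 0.2 = 16.4
  Term paper 82 × 0.58 = 47.56
Sum = 83.74
Extra credit: 83.74 + 5 = 88.74
88.74 is ≥ 87 and < 90 → B+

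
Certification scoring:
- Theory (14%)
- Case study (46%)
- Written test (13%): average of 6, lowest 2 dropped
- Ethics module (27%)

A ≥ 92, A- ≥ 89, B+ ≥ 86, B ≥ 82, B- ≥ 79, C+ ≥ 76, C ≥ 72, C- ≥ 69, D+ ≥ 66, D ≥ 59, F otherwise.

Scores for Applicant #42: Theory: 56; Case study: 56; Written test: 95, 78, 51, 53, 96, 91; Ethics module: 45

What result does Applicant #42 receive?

F

Written test: drop 51, 53 → average of remaining 4 = 360/4 = 90
Weighted total:
  Theory 56 × 0.14 = 7.84
  Case study 56 × 0.46 = 25.76
  Written test 90 × 0.13 = 11.7
  Ethics module 45 × 0.27 = 12.15
Sum = 57.45
57.45 < 59 → F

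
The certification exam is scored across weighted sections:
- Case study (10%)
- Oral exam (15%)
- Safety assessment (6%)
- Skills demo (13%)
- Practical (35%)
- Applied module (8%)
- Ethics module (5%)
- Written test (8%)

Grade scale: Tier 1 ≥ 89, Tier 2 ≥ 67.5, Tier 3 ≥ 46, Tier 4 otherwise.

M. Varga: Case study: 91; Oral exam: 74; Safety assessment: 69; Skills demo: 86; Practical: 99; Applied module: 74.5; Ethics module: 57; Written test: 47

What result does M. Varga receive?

Tier 2

Weighted total:
  Case study 91 × 0.1 = 9.1
  Oral exam 74 × 0.15 = 11.1
  Safety assessment 69 × 0.06 = 4.14
  Skills demo 86 × 0.13 = 11.18
  Practical 99 × 0.35 = 34.65
  Applied module 74.5 × 0.08 = 5.96
  Ethics module 57 × 0.05 = 2.85
  Written test 47 × 0.08 = 3.76
Sum = 82.74
82.74 is ≥ 67.5 and < 89 → Tier 2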